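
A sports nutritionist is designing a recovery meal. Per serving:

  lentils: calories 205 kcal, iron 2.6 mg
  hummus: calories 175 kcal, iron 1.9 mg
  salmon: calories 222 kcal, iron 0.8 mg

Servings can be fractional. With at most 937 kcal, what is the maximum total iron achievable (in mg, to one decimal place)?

11.9 mg

Iron per kcal: lentils 0.01268, hummus 0.01086, salmon 0.003604.
With no serving limits, spend the whole calories allowance on lentils: 937 kcal / 205 kcal × 2.6 mg = 11.9 mg.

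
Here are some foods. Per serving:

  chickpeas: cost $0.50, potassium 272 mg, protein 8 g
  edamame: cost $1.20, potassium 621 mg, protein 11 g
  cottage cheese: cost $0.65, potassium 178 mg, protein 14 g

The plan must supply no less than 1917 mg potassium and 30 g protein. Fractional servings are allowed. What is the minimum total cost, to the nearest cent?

$3.52

With two linear requirements the optimum uses one or two foods; enumerate the corners.
chickpeas only: max(1917/272, 30/8) = 7.048 servings → $3.52.
edamame only: max(1917/621, 30/11) = 3.087 servings → $3.70.
cottage cheese only: max(1917/178, 30/14) = 10.77 servings → $7.00.
chickpeas + edamame with both targets exact would need a negative amount; discard.
chickpeas + cottage cheese: the both-tight solution has a negative serving — not a feasible corner.
edamame + cottage cheese: the both-tight solution has a negative serving — not a feasible corner.
Cheapest feasible corner: $3.52.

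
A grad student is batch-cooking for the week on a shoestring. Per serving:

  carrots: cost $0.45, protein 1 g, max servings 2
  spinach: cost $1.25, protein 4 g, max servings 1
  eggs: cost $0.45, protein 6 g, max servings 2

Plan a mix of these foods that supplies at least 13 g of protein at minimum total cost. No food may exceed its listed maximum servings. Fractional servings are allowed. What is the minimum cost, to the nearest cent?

Cost per g of protein: eggs $0.0750, spinach $0.3125, carrots $0.4500.
Take 2 servings of eggs: +12.0 g protein for $0.90 (total $0.90, still need 1.0 g).
Take 0.25 servings of spinach: +1.0 g protein for $0.31 (total $1.21, still need 0.0 g).
Filling from the cheapest source first is optimal under one linear minimum: $1.21.

$1.21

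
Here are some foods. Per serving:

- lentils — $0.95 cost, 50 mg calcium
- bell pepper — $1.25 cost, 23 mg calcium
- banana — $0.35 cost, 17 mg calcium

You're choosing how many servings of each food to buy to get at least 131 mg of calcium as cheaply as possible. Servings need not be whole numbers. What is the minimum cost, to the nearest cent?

Cost per mg of calcium: lentils $0.0190, banana $0.0206, bell pepper $0.0543.
With no serving limits, use only lentils: 131 mg / 50 mg = 2.62 servings × $0.95 = $2.49.

$2.49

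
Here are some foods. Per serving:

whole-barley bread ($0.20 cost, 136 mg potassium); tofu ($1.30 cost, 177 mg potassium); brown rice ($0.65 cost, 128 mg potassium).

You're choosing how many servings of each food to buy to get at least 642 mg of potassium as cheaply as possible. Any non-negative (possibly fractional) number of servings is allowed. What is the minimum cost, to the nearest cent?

$0.94

Cost per mg of potassium: whole-barley bread $0.0015, brown rice $0.0051, tofu $0.0073.
With no serving limits, use only whole-barley bread: 642 mg / 136 mg = 4.721 servings × $0.20 = $0.94.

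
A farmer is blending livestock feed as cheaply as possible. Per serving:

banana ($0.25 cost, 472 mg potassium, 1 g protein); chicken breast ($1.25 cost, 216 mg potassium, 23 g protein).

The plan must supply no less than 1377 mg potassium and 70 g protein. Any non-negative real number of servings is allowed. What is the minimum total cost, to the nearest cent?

banana only: max(1377/472, 70/1) = 70 servings → $17.50.
chicken breast only: max(1377/216, 70/23) = 6.375 servings → $7.97.
banana + chicken breast with both tight: 1.556 servings and 2.976 servings → $4.11.
The minimum over all feasible corners is $4.11.

$4.11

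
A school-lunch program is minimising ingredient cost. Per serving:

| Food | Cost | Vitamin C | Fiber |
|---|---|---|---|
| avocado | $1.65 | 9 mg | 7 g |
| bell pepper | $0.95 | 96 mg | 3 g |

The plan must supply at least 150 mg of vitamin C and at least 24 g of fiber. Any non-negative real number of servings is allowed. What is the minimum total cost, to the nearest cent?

At the optimum either one food covers both requirements or two foods hit both targets exactly; no other combination can be cheaper.
avocado only: max(150/9, 24/7) = 16.67 servings → $27.50.
bell pepper only: max(150/96, 24/3) = 8 servings → $7.60.
avocado + bell pepper with both tight: 2.874 servings and 1.293 servings → $5.97.
Cheapest feasible corner: $5.97.

$5.97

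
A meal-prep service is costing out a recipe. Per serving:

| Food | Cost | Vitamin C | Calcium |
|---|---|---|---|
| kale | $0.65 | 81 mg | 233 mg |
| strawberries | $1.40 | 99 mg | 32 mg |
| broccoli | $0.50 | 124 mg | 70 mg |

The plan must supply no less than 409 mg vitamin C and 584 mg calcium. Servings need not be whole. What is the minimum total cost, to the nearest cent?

A basic optimal solution has at most two foods positive. Try each food alone and each pair with both targets met exactly.
kale only: max(409/81, 584/233) = 5.049 servings → $3.28.
strawberries only: max(409/99, 584/32) = 18.25 servings → $25.55.
broccoli only: max(409/124, 584/70) = 8.343 servings → $4.17.
kale + strawberries with both tight: 2.185 servings and 2.344 servings → $4.70.
kale + broccoli with both tight: 1.886 servings and 2.067 servings → $2.26.
strawberries + broccoli: intersection lies outside the first quadrant.
So the least-cost plan costs $2.26.

$2.26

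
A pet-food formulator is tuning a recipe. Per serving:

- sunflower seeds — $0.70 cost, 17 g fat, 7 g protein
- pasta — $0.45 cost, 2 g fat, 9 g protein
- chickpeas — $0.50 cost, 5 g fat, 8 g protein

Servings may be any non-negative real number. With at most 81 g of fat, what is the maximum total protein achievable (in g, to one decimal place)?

Protein per g fat: pasta 4.5, chickpeas 1.6, sunflower seeds 0.4118.
With no serving limits, spend the whole fat allowance on pasta: 81 g / 2 g × 9 g = 364.5 g.

364.5 g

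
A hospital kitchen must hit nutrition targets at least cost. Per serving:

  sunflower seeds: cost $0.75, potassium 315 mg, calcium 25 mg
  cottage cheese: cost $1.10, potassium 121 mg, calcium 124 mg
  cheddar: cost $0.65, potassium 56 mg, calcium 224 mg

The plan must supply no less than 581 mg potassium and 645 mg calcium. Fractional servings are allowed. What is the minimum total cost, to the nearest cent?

The cheapest plan sits at a corner of the feasible region — with two constraints it uses at most two foods.
sunflower seeds only: max(581/315, 645/25) = 25.8 servings → $19.35.
cottage cheese only: max(581/121, 645/124) = 5.202 servings → $5.72.
cheddar only: max(581/56, 645/224) = 10.38 servings → $6.74.
sunflower seeds + cottage cheese: the both-tight solution has a negative serving — not a feasible corner.
sunflower seeds + cheddar with both tight: 1.36 servings and 2.728 servings → $2.79.
cottage cheese + cheddar with both tight: 4.664 servings and 0.2977 servings → $5.32.
So the least-cost plan costs $2.79.

$2.79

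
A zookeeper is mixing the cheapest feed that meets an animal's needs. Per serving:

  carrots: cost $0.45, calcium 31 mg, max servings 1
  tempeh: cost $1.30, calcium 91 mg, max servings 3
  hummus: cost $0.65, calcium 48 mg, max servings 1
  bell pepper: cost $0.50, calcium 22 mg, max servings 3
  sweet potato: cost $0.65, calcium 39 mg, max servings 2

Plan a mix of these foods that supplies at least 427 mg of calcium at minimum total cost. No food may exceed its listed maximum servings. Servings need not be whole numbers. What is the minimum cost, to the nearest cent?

Cost per mg of calcium: hummus $0.0135, tempeh $0.0143, carrots $0.0145, sweet potato $0.0167, bell pepper $0.0227.
Take 1 serving of hummus: +48.0 mg calcium for $0.65 (total $0.65, still need 379.0 mg).
Take 3 servings of tempeh: +273.0 mg calcium for $3.90 (total $4.55, still need 106.0 mg).
Take 1 serving of carrots: +31.0 mg calcium for $0.45 (total $5.00, still need 75.0 mg).
Take 1.923 servings of sweet potato: +75.0 mg calcium for $1.25 (total $6.25, still need 0.0 mg).
Filling from the cheapest source first is optimal under one linear minimum: $6.25.

$6.25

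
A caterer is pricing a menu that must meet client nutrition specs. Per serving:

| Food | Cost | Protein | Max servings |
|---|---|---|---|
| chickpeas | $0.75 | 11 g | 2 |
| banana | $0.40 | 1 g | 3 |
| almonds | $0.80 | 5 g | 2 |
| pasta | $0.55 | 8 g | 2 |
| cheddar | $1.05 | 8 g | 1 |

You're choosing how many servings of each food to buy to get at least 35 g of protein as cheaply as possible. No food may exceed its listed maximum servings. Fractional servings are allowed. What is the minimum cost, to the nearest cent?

$2.39

Cost per g of protein: chickpeas $0.0682, pasta $0.0688, cheddar $0.1313, almonds $0.1600, banana $0.4000.
Take 2 servings of chickpeas: +22.0 g protein for $1.50 (total $1.50, still need 13.0 g).
Take 1.625 servings of pasta: +13.0 g protein for $0.89 (total $2.39, still need 0.0 g).
Filling from the cheapest source first is optimal under one linear minimum: $2.39.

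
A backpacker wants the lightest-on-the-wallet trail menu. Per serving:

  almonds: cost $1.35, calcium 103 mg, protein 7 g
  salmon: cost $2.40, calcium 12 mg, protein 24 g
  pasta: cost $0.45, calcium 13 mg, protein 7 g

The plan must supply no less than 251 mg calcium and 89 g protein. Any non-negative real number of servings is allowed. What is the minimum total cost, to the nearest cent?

$6.58

This is a tiny linear program; its minimum lies at a vertex of the feasible set. List the vertices and price them.
almonds only: max(251/103, 89/7) = 12.71 servings → $17.16.
salmon only: max(251/12, 89/24) = 20.92 servings → $50.20.
pasta only: max(251/13, 89/7) = 19.31 servings → $8.69.
almonds + salmon with both tight: 2.075 servings and 3.103 servings → $10.25.
almonds + pasta with both tight: 0.9524 servings and 11.76 servings → $6.58.
salmon + pasta with both targets exact would need a negative amount; discard.
Cheapest feasible corner: $6.58.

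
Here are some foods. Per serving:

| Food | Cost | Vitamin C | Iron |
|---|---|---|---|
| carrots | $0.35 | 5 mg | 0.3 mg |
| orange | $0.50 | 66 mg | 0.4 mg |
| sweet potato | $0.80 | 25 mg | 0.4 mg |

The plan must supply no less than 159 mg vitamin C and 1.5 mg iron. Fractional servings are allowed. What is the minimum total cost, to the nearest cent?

Compare the cost at each extreme point of the feasible region.
carrots only: max(159/5, 1.5/0.3) = 31.8 servings → $11.13.
orange only: max(159/66, 1.5/0.4) = 3.75 servings → $1.88.
sweet potato only: max(159/25, 1.5/0.4) = 6.36 servings → $5.09.
carrots + orange with both tight: 1.989 servings and 2.258 servings → $1.83.
carrots + sweet potato: intersection lies outside the first quadrant.
orange + sweet potato with both tight: 1.591 servings and 2.159 servings → $2.52.
So the least-cost plan costs $1.83.

$1.83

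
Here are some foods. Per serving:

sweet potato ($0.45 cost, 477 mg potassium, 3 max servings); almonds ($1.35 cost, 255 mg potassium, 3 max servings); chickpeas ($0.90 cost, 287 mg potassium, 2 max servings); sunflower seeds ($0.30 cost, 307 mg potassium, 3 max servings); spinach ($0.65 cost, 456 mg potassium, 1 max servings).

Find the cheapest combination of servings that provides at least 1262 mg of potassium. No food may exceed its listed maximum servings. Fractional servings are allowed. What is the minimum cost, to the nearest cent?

$1.19

Cost per mg of potassium: sweet potato $0.0009, sunflower seeds $0.0010, spinach $0.0014, chickpeas $0.0031, almonds $0.0053.
Take 2.646 servings of sweet potato: +1262.0 mg potassium for $1.19 (total $1.19, still need 0.0 mg).
Greedy by cheapest-per-mg is optimal for a single linear constraint, so the minimum cost is $1.19.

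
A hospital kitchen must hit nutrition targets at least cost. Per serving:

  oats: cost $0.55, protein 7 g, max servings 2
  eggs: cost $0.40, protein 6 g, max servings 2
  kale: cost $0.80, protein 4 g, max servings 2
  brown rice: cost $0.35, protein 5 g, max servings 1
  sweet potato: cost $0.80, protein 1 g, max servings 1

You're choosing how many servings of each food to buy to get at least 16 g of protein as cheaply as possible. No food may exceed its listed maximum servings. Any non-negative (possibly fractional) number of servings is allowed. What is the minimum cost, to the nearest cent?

Cost per g of protein: eggs $0.0667, brown rice $0.0700, oats $0.0786, kale $0.2000, sweet potato $0.8000.
Take 2 servings of eggs: +12.0 g protein for $0.80 (total $0.80, still need 4.0 g).
Take 0.8 servings of brown rice: +4.0 g protein for $0.28 (total $1.08, still need 0.0 g).
Filling from the cheapest source first is optimal under one linear minimum: $1.08.

$1.08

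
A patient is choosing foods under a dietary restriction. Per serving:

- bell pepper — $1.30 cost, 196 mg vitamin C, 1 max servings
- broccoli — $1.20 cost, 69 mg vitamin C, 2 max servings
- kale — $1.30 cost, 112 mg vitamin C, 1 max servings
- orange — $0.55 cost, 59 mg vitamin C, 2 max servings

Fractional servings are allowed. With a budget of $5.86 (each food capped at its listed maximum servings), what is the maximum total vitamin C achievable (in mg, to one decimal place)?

Vitamin C per dollar: bell pepper 150.8, orange 107.3, kale 86.15, broccoli 57.5.
Take 1 serving of bell pepper: spends $1.30, +196.0 mg vitamin C (running total 196.0 mg).
Take 2 servings of orange: spends $1.10, +118.0 mg vitamin C (running total 314.0 mg).
Take 1 serving of kale: spends $1.30, +112.0 mg vitamin C (running total 426.0 mg).
Take 1.8 servings of broccoli: spends $2.16, +124.2 mg vitamin C (running total 550.2 mg).
Filling greedily by vitamin C-per-dollar is optimal for one linear limit, giving 550.2 mg.

550.2 mg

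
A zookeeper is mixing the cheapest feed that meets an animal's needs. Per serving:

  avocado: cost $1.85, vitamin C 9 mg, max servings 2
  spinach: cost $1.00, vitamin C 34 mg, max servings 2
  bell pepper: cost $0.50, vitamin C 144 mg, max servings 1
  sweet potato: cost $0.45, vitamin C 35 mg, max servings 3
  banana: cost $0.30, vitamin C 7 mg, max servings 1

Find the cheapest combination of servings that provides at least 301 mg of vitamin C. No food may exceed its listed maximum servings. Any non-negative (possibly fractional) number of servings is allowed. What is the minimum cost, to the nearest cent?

$3.38

Cost per mg of vitamin C: bell pepper $0.0035, sweet potato $0.0129, spinach $0.0294, banana $0.0429, avocado $0.2056.
Take 1 serving of bell pepper: +144.0 mg vitamin C for $0.50 (total $0.50, still need 157.0 mg).
Take 3 servings of sweet potato: +105.0 mg vitamin C for $1.35 (total $1.85, still need 52.0 mg).
Take 1.529 servings of spinach: +52.0 mg vitamin C for $1.53 (total $3.38, still need 0.0 mg).
Filling from the cheapest source first is optimal under one linear minimum: $3.38.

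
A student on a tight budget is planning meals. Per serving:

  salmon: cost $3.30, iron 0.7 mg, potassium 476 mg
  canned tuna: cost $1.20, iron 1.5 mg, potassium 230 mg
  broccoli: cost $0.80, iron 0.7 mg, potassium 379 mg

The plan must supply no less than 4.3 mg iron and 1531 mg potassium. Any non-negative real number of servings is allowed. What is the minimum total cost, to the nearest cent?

$4.21

With two linear requirements the optimum uses one or two foods; enumerate the corners.
salmon only: max(4.3/0.7, 1531/476) = 6.143 servings → $20.27.
canned tuna only: max(4.3/1.5, 1531/230) = 6.657 servings → $7.99.
broccoli only: max(4.3/0.7, 1531/379) = 6.143 servings → $4.91.
salmon + canned tuna with both tight: 2.364 servings and 1.763 servings → $9.92.
salmon + broccoli: the both-tight solution has a negative serving — not a feasible corner.
canned tuna + broccoli with both tight: 1.369 servings and 3.209 servings → $4.21.
Cheapest feasible corner: $4.21.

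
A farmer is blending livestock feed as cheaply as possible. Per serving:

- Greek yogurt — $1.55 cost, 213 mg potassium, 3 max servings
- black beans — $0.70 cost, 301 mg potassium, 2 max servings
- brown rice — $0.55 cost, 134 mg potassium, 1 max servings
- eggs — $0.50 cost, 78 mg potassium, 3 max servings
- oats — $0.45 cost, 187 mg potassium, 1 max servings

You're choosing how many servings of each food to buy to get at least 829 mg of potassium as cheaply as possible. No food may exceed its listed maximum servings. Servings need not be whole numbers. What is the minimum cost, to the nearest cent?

Cost per mg of potassium: black beans $0.0023, oats $0.0024, brown rice $0.0041, eggs $0.0064, Greek yogurt $0.0073.
Take 2 servings of black beans: +602.0 mg potassium for $1.40 (total $1.40, still need 227.0 mg).
Take 1 serving of oats: +187.0 mg potassium for $0.45 (total $1.85, still need 40.0 mg).
Take 0.2985 servings of brown rice: +40.0 mg potassium for $0.16 (total $2.01, still need 0.0 mg).
Filling from the cheapest source first is optimal under one linear minimum: $2.01.

$2.01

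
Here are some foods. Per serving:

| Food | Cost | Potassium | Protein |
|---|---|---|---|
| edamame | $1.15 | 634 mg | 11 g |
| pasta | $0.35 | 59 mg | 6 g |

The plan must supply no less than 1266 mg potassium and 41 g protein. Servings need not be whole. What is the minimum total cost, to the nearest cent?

For a min-cost LP with two ≥-constraints, a basic feasible solution has at most two positive variables.
edamame only: max(1266/634, 41/11) = 3.727 servings → $4.29.
pasta only: max(1266/59, 41/6) = 21.46 servings → $7.51.
edamame + pasta with both tight: 1.641 servings and 3.825 servings → $3.23.
The minimum over all feasible corners is $3.23.

$3.23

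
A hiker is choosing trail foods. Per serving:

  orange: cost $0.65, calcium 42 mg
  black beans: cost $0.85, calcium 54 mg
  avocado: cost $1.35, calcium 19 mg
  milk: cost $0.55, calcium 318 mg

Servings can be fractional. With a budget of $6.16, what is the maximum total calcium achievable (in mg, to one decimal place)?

Calcium per dollar: milk 578.2, orange 64.62, black beans 63.53, avocado 14.07.
With no serving limits, spend the whole cost allowance on milk: $6.16 / $0.55 × 318 mg = 3561.6 mg.

3561.6 mg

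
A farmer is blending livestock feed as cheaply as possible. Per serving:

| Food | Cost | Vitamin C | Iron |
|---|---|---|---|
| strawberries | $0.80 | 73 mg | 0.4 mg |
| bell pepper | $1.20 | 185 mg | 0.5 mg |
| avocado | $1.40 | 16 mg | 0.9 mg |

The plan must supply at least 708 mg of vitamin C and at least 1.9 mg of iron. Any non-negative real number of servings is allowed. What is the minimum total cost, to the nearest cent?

$4.59

Minimising a linear cost over {vitamin C ≥ 708, iron ≥ 1.9, servings ≥ 0} — the optimum is at a vertex, using one or two foods.
strawberries only: max(708/73, 1.9/0.4) = 9.699 servings → $7.76.
bell pepper only: max(708/185, 1.9/0.5) = 3.827 servings → $4.59.
avocado only: max(708/16, 1.9/0.9) = 44.25 servings → $61.95.
strawberries + bell pepper with both targets exact would need a negative amount; discard.
strawberries + avocado: intersection lies outside the first quadrant.
bell pepper + avocado with both targets exact would need a negative amount; discard.
Cheapest feasible corner: $4.59.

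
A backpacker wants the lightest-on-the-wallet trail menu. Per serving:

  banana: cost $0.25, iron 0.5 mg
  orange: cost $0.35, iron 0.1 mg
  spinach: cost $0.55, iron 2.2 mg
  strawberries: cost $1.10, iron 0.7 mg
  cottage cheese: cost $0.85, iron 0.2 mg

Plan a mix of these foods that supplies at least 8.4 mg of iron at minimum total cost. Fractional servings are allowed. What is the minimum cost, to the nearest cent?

$2.10

Cost per mg of iron: spinach $0.2500, banana $0.5000, strawberries $1.5714, orange $3.5000, cottage cheese $4.2500.
With no serving limits, use only spinach: 8.4 mg / 2.2 mg = 3.818 servings × $0.55 = $2.10.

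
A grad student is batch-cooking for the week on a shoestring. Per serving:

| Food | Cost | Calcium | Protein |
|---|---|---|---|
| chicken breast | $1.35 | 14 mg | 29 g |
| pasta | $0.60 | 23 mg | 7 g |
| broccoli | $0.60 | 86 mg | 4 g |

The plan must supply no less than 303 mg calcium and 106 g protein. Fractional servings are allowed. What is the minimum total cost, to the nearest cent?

$6.17

Compare the cost at each extreme point of the feasible region.
chicken breast only: max(303/14, 106/29) = 21.64 servings → $29.22.
pasta only: max(303/23, 106/7) = 15.14 servings → $9.09.
broccoli only: max(303/86, 106/4) = 26.5 servings → $15.90.
chicken breast + pasta with both tight: 0.5571 servings and 12.83 servings → $8.45.
chicken breast + broccoli with both tight: 3.242 servings and 2.995 servings → $6.17.
pasta + broccoli: intersection lies outside the first quadrant.
So the least-cost plan costs $6.17.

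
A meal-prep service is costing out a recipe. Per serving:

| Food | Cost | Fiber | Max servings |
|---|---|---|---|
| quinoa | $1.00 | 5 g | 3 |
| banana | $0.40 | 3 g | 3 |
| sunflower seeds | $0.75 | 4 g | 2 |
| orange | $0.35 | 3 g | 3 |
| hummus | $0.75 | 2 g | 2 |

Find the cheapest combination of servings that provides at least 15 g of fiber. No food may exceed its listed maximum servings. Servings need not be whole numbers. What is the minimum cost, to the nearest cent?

$1.85

Cost per g of fiber: orange $0.1167, banana $0.1333, sunflower seeds $0.1875, quinoa $0.2000, hummus $0.3750.
Take 3 servings of orange: +9.0 g fiber for $1.05 (total $1.05, still need 6.0 g).
Take 2 servings of banana: +6.0 g fiber for $0.80 (total $1.85, still need 0.0 g).
Greedy by cheapest-per-g is optimal for a single linear constraint, so the minimum cost is $1.85.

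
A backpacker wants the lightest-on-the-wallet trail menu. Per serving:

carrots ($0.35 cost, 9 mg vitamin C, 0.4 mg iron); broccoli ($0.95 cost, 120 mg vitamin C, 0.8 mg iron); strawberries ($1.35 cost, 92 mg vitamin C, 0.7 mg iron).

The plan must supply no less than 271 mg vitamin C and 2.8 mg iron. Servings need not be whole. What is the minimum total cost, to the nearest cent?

Check every corner: each single food scaled to meet both minima, and each pair solved so both constraints bind.
carrots only: max(271/9, 2.8/0.4) = 30.11 servings → $10.54.
broccoli only: max(271/120, 2.8/0.8) = 3.5 servings → $3.33.
strawberries only: max(271/92, 2.8/0.7) = 4 servings → $5.40.
carrots + broccoli with both tight: 2.922 servings and 2.039 servings → $2.96.
carrots + strawberries with both tight: 2.226 servings and 2.728 servings → $4.46.
broccoli + strawberries: intersection lies outside the first quadrant.
So the least-cost plan costs $2.96.

$2.96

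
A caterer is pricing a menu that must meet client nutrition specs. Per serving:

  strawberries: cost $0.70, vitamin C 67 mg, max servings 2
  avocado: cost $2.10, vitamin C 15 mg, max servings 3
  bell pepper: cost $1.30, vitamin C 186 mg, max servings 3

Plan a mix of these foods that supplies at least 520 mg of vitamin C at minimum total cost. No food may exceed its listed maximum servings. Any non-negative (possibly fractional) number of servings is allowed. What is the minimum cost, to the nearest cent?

Cost per mg of vitamin C: bell pepper $0.0070, strawberries $0.0104, avocado $0.1400.
Take 2.796 servings of bell pepper: +520.0 mg vitamin C for $3.63 (total $3.63, still need 0.0 mg).
Filling from the cheapest source first is optimal under one linear minimum: $3.63.

$3.63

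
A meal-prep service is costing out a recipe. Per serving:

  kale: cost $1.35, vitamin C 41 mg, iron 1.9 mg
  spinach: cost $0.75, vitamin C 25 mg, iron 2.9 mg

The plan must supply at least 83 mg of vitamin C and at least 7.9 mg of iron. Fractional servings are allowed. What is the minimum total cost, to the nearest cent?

$2.49

For a min-cost LP with two ≥-constraints, a basic feasible solution has at most two positive variables.
kale only: max(83/41, 7.9/1.9) = 4.158 servings → $5.61.
spinach only: max(83/25, 7.9/2.9) = 3.32 servings → $2.49.
kale + spinach with both tight: 0.605 servings and 2.328 servings → $2.56.
Cheapest feasible corner: $2.49.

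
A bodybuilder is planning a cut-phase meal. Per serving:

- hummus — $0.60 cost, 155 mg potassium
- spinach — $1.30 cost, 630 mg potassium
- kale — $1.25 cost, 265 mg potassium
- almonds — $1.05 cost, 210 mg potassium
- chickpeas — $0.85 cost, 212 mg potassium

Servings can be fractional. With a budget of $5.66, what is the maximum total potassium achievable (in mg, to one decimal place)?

Potassium per dollar: spinach 484.6, hummus 258.3, chickpeas 249.4, kale 212, almonds 200.
With no serving limits, spend the whole cost allowance on spinach: $5.66 / $1.30 × 630 mg = 2742.9 mg.

2742.9 mg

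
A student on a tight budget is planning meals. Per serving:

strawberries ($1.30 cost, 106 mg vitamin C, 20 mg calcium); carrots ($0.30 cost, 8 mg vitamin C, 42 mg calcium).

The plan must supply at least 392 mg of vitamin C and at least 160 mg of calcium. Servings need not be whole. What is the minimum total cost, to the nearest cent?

$5.24

This is a tiny linear program; its minimum lies at a vertex of the feasible set. List the vertices and price them.
strawberries only: max(392/106, 160/20) = 8 servings → $10.40.
carrots only: max(392/8, 160/42) = 49 servings → $14.70.
strawberries + carrots with both tight: 3.538 servings and 2.125 servings → $5.24.
Cheapest feasible corner: $5.24.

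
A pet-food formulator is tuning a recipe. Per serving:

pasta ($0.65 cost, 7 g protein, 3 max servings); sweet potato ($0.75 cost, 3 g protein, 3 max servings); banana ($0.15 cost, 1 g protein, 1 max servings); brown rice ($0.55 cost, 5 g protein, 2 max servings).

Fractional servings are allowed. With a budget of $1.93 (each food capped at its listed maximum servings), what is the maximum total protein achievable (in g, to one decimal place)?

20.8 g

Protein per dollar: pasta 10.77, brown rice 9.091, banana 6.667, sweet potato 4.
Take 2.969 servings of pasta: spends $1.93, +20.8 g protein (running total 20.8 g).
Greedy by best ratio exhausts the cost allowance optimally: 20.8 g.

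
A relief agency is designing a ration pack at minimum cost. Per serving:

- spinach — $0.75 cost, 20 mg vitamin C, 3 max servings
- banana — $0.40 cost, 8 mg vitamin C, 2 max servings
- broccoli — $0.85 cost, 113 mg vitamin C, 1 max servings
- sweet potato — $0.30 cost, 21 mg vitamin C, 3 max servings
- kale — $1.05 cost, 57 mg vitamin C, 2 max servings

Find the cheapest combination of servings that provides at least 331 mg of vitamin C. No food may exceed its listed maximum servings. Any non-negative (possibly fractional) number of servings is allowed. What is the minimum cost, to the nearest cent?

Cost per mg of vitamin C: broccoli $0.0075, sweet potato $0.0143, kale $0.0184, spinach $0.0375, banana $0.0500.
Take 1 serving of broccoli: +113.0 mg vitamin C for $0.85 (total $0.85, still need 218.0 mg).
Take 3 servings of sweet potato: +63.0 mg vitamin C for $0.90 (total $1.75, still need 155.0 mg).
Take 2 servings of kale: +114.0 mg vitamin C for $2.10 (total $3.85, still need 41.0 mg).
Take 2.05 servings of spinach: +41.0 mg vitamin C for $1.54 (total $5.39, still need 0.0 mg).
Greedy by cheapest-per-mg is optimal for a single linear constraint, so the minimum cost is $5.39.

$5.39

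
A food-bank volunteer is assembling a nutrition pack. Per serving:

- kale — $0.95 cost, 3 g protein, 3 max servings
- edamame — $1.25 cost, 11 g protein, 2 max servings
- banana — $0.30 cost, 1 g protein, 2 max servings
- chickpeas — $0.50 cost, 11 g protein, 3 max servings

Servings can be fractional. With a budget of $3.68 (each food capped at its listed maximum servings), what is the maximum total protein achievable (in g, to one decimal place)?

Protein per dollar: chickpeas 22, edamame 8.8, banana 3.333, kale 3.158.
Take 3 servings of chickpeas: spends $1.50, +33.0 g protein (running total 33.0 g).
Take 1.744 servings of edamame: spends $2.18, +19.2 g protein (running total 52.2 g).
Filling greedily by protein-per-dollar is optimal for one linear limit, giving 52.2 g.

52.2 g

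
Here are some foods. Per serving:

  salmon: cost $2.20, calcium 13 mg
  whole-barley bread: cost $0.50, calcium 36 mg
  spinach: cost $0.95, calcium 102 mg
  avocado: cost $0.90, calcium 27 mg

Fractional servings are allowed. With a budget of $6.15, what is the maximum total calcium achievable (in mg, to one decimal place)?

Calcium per dollar: spinach 107.4, whole-barley bread 72, avocado 30, salmon 5.909.
With no serving limits, spend the whole cost allowance on spinach: $6.15 / $0.95 × 102 mg = 660.3 mg.

660.3 mg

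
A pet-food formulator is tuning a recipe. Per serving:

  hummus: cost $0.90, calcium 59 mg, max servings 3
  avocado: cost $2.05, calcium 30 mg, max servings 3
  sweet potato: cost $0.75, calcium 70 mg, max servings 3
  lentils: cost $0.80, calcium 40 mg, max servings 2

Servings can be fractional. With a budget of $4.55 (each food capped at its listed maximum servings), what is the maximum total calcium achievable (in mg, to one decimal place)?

Calcium per dollar: sweet potato 93.33, hummus 65.56, lentils 50, avocado 14.63.
Take 3 servings of sweet potato: spends $2.25, +210.0 mg calcium (running total 210.0 mg).
Take 2.556 servings of hummus: spends $2.30, +150.8 mg calcium (running total 360.8 mg).
Filling greedily by calcium-per-dollar is optimal for one linear limit, giving 360.8 mg.

360.8 mg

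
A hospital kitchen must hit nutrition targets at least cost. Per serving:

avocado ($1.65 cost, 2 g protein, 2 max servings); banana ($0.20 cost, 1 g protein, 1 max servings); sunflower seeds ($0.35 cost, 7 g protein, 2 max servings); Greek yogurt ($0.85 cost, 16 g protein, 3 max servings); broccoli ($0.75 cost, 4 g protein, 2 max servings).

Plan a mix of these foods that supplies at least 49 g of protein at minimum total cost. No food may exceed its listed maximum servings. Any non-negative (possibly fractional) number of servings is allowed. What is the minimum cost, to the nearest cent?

Cost per g of protein: sunflower seeds $0.0500, Greek yogurt $0.0531, broccoli $0.1875, banana $0.2000, avocado $0.8250.
Take 2 servings of sunflower seeds: +14.0 g protein for $0.70 (total $0.70, still need 35.0 g).
Take 2.188 servings of Greek yogurt: +35.0 g protein for $1.86 (total $2.56, still need 0.0 g).
Filling from the cheapest source first is optimal under one linear minimum: $2.56.

$2.56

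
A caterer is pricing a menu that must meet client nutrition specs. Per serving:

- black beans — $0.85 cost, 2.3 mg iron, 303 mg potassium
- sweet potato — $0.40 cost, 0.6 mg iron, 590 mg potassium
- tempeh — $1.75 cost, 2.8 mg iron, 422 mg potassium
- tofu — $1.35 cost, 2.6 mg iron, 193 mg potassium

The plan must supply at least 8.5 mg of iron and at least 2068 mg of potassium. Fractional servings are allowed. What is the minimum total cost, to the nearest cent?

$3.47

The cheapest plan sits at a corner of the feasible region — with two constraints it uses at most two foods.
black beans only: max(8.5/2.3, 2068/303) = 6.825 servings → $5.80.
sweet potato only: max(8.5/0.6, 2068/590) = 14.17 servings → $5.67.
tempeh only: max(8.5/2.8, 2068/422) = 4.9 servings → $8.58.
tofu only: max(8.5/2.6, 2068/193) = 10.72 servings → $14.47.
black beans + sweet potato with both tight: 3.212 servings and 1.856 servings → $3.47.
black beans + tempeh with both targets exact would need a negative amount; discard.
black beans + tofu: the both-tight solution has a negative serving — not a feasible corner.
sweet potato + tempeh with both tight: 1.575 servings and 2.698 servings → $5.35.
sweet potato + tofu with both tight: 2.635 servings and 2.661 servings → $4.65.
tempeh + tofu with both targets exact would need a negative amount; discard.
Cheapest feasible corner: $3.47.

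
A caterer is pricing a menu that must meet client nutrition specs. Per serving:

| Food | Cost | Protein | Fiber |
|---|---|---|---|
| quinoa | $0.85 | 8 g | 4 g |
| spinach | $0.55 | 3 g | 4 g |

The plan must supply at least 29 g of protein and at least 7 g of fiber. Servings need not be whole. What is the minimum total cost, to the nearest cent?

$3.08

With two linear requirements the optimum uses one or two foods; enumerate the corners.
quinoa only: max(29/8, 7/4) = 3.625 servings → $3.08.
spinach only: max(29/3, 7/4) = 9.667 servings → $5.32.
quinoa + spinach: the both-tight solution has a negative serving — not a feasible corner.
The minimum over all feasible corners is $3.08.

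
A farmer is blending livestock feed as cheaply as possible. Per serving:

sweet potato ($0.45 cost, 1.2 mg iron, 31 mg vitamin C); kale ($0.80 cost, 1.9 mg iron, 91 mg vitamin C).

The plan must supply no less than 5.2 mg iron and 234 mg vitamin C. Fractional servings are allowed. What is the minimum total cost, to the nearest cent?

Check every corner: each single food scaled to meet both minima, and each pair solved so both constraints bind.
sweet potato only: max(5.2/1.2, 234/31) = 7.548 servings → $3.40.
kale only: max(5.2/1.9, 234/91) = 2.737 servings → $2.19.
sweet potato + kale with both tight: 0.5686 servings and 2.378 servings → $2.16.
The minimum over all feasible corners is $2.16.

$2.16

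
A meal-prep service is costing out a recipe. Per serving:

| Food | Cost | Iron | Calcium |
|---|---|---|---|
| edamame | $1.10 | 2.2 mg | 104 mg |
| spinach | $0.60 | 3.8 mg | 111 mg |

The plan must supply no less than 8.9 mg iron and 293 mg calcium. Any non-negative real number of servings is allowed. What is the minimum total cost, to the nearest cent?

Two binding constraints pin down two serving amounts, so the optimal mix uses at most two foods. The candidates are each food alone (scaled to the tighter of iron/calcium) and each pair with both constraints tight.
edamame only: max(8.9/2.2, 293/104) = 4.045 servings → $4.45.
spinach only: max(8.9/3.8, 293/111) = 2.64 servings → $1.58.
edamame + spinach with both tight: 0.8311 servings and 1.861 servings → $2.03.
The minimum over all feasible corners is $1.58.

$1.58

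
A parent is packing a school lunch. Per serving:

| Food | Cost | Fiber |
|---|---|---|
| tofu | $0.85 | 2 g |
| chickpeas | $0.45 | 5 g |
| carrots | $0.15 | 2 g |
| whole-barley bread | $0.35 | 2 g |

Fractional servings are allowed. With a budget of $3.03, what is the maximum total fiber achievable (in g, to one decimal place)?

40.4 g

Fiber per dollar: carrots 13.33, chickpeas 11.11, whole-barley bread 5.714, tofu 2.353.
With no serving limits, spend the whole cost allowance on carrots: $3.03 / $0.15 × 2 g = 40.4 g.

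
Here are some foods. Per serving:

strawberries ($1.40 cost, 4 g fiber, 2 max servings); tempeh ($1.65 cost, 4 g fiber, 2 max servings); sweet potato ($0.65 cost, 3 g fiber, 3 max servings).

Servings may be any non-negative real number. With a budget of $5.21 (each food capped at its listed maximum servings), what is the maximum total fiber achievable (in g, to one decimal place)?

18.1 g

Fiber per dollar: sweet potato 4.615, strawberries 2.857, tempeh 2.424.
Take 3 servings of sweet potato: spends $1.95, +9.0 g fiber (running total 9.0 g).
Take 2 servings of strawberries: spends $2.80, +8.0 g fiber (running total 17.0 g).
Take 0.2788 servings of tempeh: spends $0.46, +1.1 g fiber (running total 18.1 g).
Greedy by best ratio exhausts the cost allowance optimally: 18.1 g.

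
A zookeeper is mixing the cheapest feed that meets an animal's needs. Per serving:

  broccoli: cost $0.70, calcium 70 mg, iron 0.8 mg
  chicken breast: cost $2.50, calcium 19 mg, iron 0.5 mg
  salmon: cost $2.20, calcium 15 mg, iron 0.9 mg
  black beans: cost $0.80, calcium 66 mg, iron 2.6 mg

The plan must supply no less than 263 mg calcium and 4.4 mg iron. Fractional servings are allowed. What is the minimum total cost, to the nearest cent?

With two linear requirements the optimum uses one or two foods; enumerate the corners.
broccoli only: max(263/70, 4.4/0.8) = 5.5 servings → $3.85.
chicken breast only: max(263/19, 4.4/0.5) = 13.84 servings → $34.61.
salmon only: max(263/15, 4.4/0.9) = 17.53 servings → $38.57.
black beans only: max(263/66, 4.4/2.6) = 3.985 servings → $3.19.
broccoli + chicken breast with both tight: 2.419 servings and 4.929 servings → $14.02.
broccoli + salmon with both tight: 3.347 servings and 1.914 servings → $6.55.
broccoli + black beans with both tight: 3.045 servings and 0.7554 servings → $2.74.
chicken breast + salmon: intersection lies outside the first quadrant.
chicken breast + black beans with both targets exact would need a negative amount; discard.
salmon + black beans with both targets exact would need a negative amount; discard.
Cheapest feasible corner: $2.74.

$2.74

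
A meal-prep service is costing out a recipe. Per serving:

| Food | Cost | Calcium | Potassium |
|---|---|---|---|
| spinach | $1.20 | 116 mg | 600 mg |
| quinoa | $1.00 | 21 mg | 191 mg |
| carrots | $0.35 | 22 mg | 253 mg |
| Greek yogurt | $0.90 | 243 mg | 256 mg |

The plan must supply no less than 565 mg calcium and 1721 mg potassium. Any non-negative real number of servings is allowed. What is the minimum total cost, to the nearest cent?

$3.41

Compare the cost at each extreme point of the feasible region.
spinach only: max(565/116, 1721/600) = 4.871 servings → $5.84.
quinoa only: max(565/21, 1721/191) = 26.9 servings → $26.90.
carrots only: max(565/22, 1721/253) = 25.68 servings → $8.99.
Greek yogurt only: max(565/243, 1721/256) = 6.723 servings → $6.05.
spinach + quinoa: the both-tight solution has a negative serving — not a feasible corner.
spinach + carrots: the both-tight solution has a negative serving — not a feasible corner.
spinach + Greek yogurt with both tight: 2.356 servings and 1.2 servings → $3.91.
quinoa + carrots with both targets exact would need a negative amount; discard.
quinoa + Greek yogurt with both tight: 6.666 servings and 1.749 servings → $8.24.
carrots + Greek yogurt with both tight: 4.898 servings and 1.882 servings → $3.41.
So the least-cost plan costs $3.41.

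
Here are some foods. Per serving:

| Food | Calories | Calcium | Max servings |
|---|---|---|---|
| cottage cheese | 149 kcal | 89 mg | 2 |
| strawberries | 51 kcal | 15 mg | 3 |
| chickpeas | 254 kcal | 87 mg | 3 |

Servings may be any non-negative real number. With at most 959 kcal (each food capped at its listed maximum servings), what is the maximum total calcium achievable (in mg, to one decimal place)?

404.4 mg

Calcium per kcal: cottage cheese 0.5973, chickpeas 0.3425, strawberries 0.2941.
Take 2 servings of cottage cheese: uses 298 kcal, +178.0 mg calcium (running total 178.0 mg).
Take 2.602 servings of chickpeas: uses 661 kcal, +226.4 mg calcium (running total 404.4 mg).
Filling greedily by calcium-per-kcal is optimal for one linear limit, giving 404.4 mg.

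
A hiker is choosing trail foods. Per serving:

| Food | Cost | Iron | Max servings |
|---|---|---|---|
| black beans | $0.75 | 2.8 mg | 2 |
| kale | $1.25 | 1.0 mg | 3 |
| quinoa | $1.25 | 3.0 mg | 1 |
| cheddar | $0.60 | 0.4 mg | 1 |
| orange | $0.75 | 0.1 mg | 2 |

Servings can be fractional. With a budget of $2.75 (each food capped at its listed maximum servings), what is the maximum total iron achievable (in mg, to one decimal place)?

8.6 mg

Iron per dollar: black beans 3.733, quinoa 2.4, kale 0.8, cheddar 0.6667, orange 0.1333.
Take 2 servings of black beans: spends $1.50, +5.6 mg iron (running total 5.6 mg).
Take 1 serving of quinoa: spends $1.25, +3.0 mg iron (running total 8.6 mg).
Filling greedily by iron-per-dollar is optimal for one linear limit, giving 8.6 mg.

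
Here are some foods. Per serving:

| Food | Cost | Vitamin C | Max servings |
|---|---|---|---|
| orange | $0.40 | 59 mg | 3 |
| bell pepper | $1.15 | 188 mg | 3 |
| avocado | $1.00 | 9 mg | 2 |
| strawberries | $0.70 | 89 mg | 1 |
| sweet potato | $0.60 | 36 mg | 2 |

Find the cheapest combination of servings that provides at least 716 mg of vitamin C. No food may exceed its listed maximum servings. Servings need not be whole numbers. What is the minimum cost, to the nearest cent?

Cost per mg of vitamin C: bell pepper $0.0061, orange $0.0068, strawberries $0.0079, sweet potato $0.0167, avocado $0.1111.
Take 3 servings of bell pepper: +564.0 mg vitamin C for $3.45 (total $3.45, still need 152.0 mg).
Take 2.576 servings of orange: +152.0 mg vitamin C for $1.03 (total $4.48, still need 0.0 mg).
Greedy by cheapest-per-mg is optimal for a single linear constraint, so the minimum cost is $4.48.

$4.48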